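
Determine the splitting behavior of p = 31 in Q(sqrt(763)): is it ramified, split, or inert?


K = Q(sqrt(763)). Since d mod 4 = 3, disc(K) = 3052.
Check p | disc: 3052 mod 31 = 14.
p does not divide disc. Compute Legendre symbol (d/p):
19^((31-1)/2) mod 31 = 1
(d/p) = 1, so p splits: (p) = P*P' with e=1, f=1, g=2.
Therefore p is split.

split


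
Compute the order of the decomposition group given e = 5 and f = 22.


|D_P| = e * f
= 5 * 22
= 110

110


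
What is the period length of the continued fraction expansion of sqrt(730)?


Run the CF algorithm for sqrt(730).
a_0 = floor(sqrt(730)) = 27; set m_0=0, q_0=1.
Recurrence: m' = q*a - m,  q' = (d - m'^2)/q,  a' = floor((a_0 + m')/q').
  step 1: m=27, q=1, a=54
a_1 = 2*a_0 = 54, so the period closes here.
sqrt(730) = [27; 54]
Period length = 1

1


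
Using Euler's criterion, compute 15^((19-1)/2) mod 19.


p = 19 is prime and the exponent is (p-1)/2 = 9, so by Euler's criterion 15^9 = (15/19) = +1 or -1 mod 19.
Compute by square-and-multiply:
  9 = 8 + 1 (binary 1001)
  Repeated squaring mod 19: 15^1 = 15, 15^2 = 16, 15^4 = 9, 15^8 = 5
  15^9 = 15^8 * 15^1 = 5 * 15 mod 19
    5 * 15 = 75 = 18 mod 19
  15^9 = 18 mod 19
Result 18 = p - 1 = -1 mod 19: 15 is a quadratic non-residue mod 19. As a residue in [0, p-1] the value is 18.
15^9 mod 19 = 18

18


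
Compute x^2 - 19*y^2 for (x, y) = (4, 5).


x^2 - d*y^2
= 4^2 - 19*5^2
= 16 - 475
= -459

-459


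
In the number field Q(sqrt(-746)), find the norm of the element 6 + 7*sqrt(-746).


N(a + b*sqrt(d)) = a^2 - d*b^2
= (6)^2 - (-746)*(7)^2
= 36 + 36554
= 36590

36590


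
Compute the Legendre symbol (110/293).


p = 293 is prime, so compute (110/293) with the reciprocity algorithm (Jacobi-symbol steps: pull out 2s via (2/n), flip via reciprocity, reduce):
  pull out 2: (2/293) = -1  (since 293 mod 8 = 5)
  reciprocity: (55/293) -> +(293/55)
  reduce: (18/55)
  pull out 2: (2/55) = +1  (since 55 mod 8 = 7)
  reciprocity: (9/55) -> +(55/9)
  reduce: (1/9)
  (1/9) = 1
Product of signs = -1
(110/293) = -1

-1


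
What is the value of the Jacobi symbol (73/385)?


Compute (73/385) via quadratic reciprocity:
  reciprocity: (73/385) -> +(385/73)
  reduce: (20/73)
  pull out 2: (2/73) = +1  (since 73 mod 8 = 1)
  pull out 2: (2/73) = +1  (since 73 mod 8 = 1)
  reciprocity: (5/73) -> +(73/5)
  reduce: (3/5)
  reciprocity: (3/5) -> +(5/3)
  reduce: (2/3)
  pull out 2: (2/3) = -1  (since 3 mod 8 = 3)
  (1/3) = 1
Product of signs = -1

-1


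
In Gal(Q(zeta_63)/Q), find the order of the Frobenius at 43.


The Frobenius at p in Gal(Q(zeta_n)/Q) = (Z/nZ)* is the class of p, so its order is ord_63(43), the smallest k >= 1 with 43^k = 1 mod 63.
n = 63 = 3^2 * 7, phi(63) = 36; the order divides phi(n).
Divisors of 36: 1, 2, 3, 4, 6, 9, 12, 18, 36
Repeated squaring mod 63: 43^1 = 43, 43^2 = 22, 43^4 = 43, 43^8 = 22, 43^16 = 43, 43^32 = 22
Test divisors in increasing order:
  k=1: 43^1 = 43 mod 63
  k=2: 43^2 = 22 mod 63
  k=3: 43^3 = 22 * 43 = 1 mod 63  <- first divisor giving 1
Order = 3

3


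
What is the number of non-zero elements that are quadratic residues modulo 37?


For prime p, the number of non-zero quadratic residues is (p-1)/2.
= (37-1)/2
= 18

18


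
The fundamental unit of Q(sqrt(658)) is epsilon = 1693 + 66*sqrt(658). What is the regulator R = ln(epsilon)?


epsilon = 1693 + 66*sqrt(658)
= 3385.9997
R = ln(3385.9997)
= 8.1274

8.1274


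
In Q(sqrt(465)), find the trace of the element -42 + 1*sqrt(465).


Tr(a + b*sqrt(d)) = (a + b*sqrt(d)) + (a - b*sqrt(d)) = 2a
= 2 * (-42)
= -84

-84


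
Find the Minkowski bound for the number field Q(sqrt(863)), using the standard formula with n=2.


d = 863, d mod 4 = 3, so disc(K) = 4d = 3452; |disc(K)| = 3452
Real quadratic field, so n = 2, s = r2 = 0, r1 = 2
M = (n!/n^n) * (4/pi)^s * sqrt(|disc(K)|) = (2!/2^2) * (4/pi)^0 * sqrt(3452)
= 0.5 * 1.000000 * 58.753723
= 29.3769

29.3769


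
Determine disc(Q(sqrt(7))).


For K = Q(sqrt(d)) with d squarefree: disc(K) = d if d = 1 mod 4, and disc(K) = 4d if d = 2 or 3 mod 4.
Here d = 7, and d mod 4 = 3.
d = 3 mod 4, not 1 (O_K = Z[sqrt(d)]), so disc(K) = 4d = 4 * (7) = 28

28


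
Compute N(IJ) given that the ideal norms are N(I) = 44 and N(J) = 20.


N(IJ) = N(I) * N(J)
= 44 * 20
= 880

880


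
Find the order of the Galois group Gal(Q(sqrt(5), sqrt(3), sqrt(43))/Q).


The 3 square roots of distinct primes are multiplicatively independent over Q,
so [K:Q] = 2^3 and Gal(K/Q) is isomorphic to (Z/2Z)^3.
|Gal| = 2^3 = 8

8


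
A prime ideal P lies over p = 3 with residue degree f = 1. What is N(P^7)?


N(P^a) = p^(a*f)
= 3^(7*1)
= 3^7
= 2187

2187


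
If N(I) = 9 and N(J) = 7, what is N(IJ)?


N(IJ) = N(I) * N(J)
= 9 * 7
= 63

63


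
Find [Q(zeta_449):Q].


The degree equals Euler's totient phi(449).
449 = 449
phi(449) = 448

448


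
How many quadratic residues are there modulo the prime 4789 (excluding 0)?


For prime p, the number of non-zero quadratic residues is (p-1)/2.
= (4789-1)/2
= 2394

2394


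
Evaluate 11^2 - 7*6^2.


x^2 - d*y^2
= 11^2 - 7*6^2
= 121 - 252
= -131

-131


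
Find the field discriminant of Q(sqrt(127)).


For K = Q(sqrt(d)) with d squarefree: disc(K) = d if d = 1 mod 4, and disc(K) = 4d if d = 2 or 3 mod 4.
Here d = 127, and d mod 4 = 3.
d = 3 mod 4, not 1 (O_K = Z[sqrt(d)]), so disc(K) = 4d = 4 * (127) = 508

508


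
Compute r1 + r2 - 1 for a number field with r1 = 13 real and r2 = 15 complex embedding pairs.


By Dirichlet's unit theorem:
rank = r1 + r2 - 1
= 13 + 15 - 1
= 27

27


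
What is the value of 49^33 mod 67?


p = 67 is prime and the exponent is (p-1)/2 = 33, so by Euler's criterion 49^33 = (49/67) = +1 or -1 mod 67.
Compute by square-and-multiply:
  33 = 32 + 1 (binary 100001)
  Repeated squaring mod 67: 49^1 = 49, 49^2 = 56, 49^4 = 54, 49^8 = 35, 49^16 = 19, 49^32 = 26
  49^33 = 49^32 * 49^1 = 26 * 49 mod 67
    26 * 49 = 1274 = 1 mod 67
  49^33 = 1 mod 67
Result 1: 49 is a quadratic residue mod 67.
49^33 mod 67 = 1

1


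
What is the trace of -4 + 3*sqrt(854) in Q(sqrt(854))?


Tr(a + b*sqrt(d)) = (a + b*sqrt(d)) + (a - b*sqrt(d)) = 2a
= 2 * (-4)
= -8

-8


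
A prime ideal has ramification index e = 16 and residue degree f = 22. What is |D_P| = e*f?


|D_P| = e * f
= 16 * 22
= 352

352


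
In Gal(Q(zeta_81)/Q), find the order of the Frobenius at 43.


The Frobenius at p in Gal(Q(zeta_n)/Q) = (Z/nZ)* is the class of p, so its order is ord_81(43), the smallest k >= 1 with 43^k = 1 mod 81.
n = 81 = 3^4, phi(81) = 54; the order divides phi(n).
Divisors of 54: 1, 2, 3, 6, 9, 18, 27, 54
Repeated squaring mod 81: 43^1 = 43, 43^2 = 67, 43^4 = 34, 43^8 = 22, 43^16 = 79, 43^32 = 4
Test divisors in increasing order:
  k=1: 43^1 = 43 mod 81
  k=2: 43^2 = 67 mod 81
  k=3: 43^3 = 67 * 43 = 46 mod 81
  k=6: 43^6 = 34 * 67 = 10 mod 81
  k=9: 43^9 = 22 * 43 = 55 mod 81
  k=18: 43^18 = 79 * 67 = 28 mod 81
  k=27: 43^27 = 79 * 22 * 67 * 43 = 1 mod 81  <- first divisor giving 1
Order = 27

27


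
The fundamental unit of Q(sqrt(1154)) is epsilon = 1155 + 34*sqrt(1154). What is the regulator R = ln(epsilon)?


epsilon = 1155 + 34*sqrt(1154)
= 2309.9996
R = ln(2309.9996)
= 7.7450

7.7450


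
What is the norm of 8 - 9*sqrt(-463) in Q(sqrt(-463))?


N(a + b*sqrt(d)) = a^2 - d*b^2
= (8)^2 - (-463)*(-9)^2
= 64 + 37503
= 37567

37567


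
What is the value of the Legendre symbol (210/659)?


p = 659 is prime, so compute (210/659) with the reciprocity algorithm (Jacobi-symbol steps: pull out 2s via (2/n), flip via reciprocity, reduce):
  pull out 2: (2/659) = -1  (since 659 mod 8 = 3)
  reciprocity: (105/659) -> +(659/105)
  reduce: (29/105)
  reciprocity: (29/105) -> +(105/29)
  reduce: (18/29)
  pull out 2: (2/29) = -1  (since 29 mod 8 = 5)
  reciprocity: (9/29) -> +(29/9)
  reduce: (2/9)
  pull out 2: (2/9) = +1  (since 9 mod 8 = 1)
  (1/9) = 1
Product of signs = 1
(210/659) = 1

1


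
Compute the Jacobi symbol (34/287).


Compute (34/287) via quadratic reciprocity:
  pull out 2: (2/287) = +1  (since 287 mod 8 = 7)
  reciprocity: (17/287) -> +(287/17)
  reduce: (15/17)
  reciprocity: (15/17) -> +(17/15)
  reduce: (2/15)
  pull out 2: (2/15) = +1  (since 15 mod 8 = 7)
  (1/15) = 1
Product of signs = 1

1


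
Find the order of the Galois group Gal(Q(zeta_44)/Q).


|Gal(Q(zeta_44)/Q)| = phi(44)
= 20

20


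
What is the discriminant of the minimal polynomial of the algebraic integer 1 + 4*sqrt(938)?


The element 1 + 4*sqrt(938) has minimal polynomial:
x^2 - 2*x - 15007
Discriminant = (-2)^2 - 4*(-15007)
= 4 + 60028
= 60032

60032


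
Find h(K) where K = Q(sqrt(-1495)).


K = Q(sqrt(-1495)). d mod 4 = 1, so D = disc(K) = d = -1495
h(K) equals the number of primitive reduced positive-definite forms (a, b, c) = a*x^2 + b*x*y + c*y^2 with b^2 - 4ac = D,
where reduced means |b| <= a <= c, with b >= 0 whenever |b| = a or a = c, and primitive means gcd(a, b, c) = 1.
Reduced forces 3a^2 <= |D| = 1495, so 1 <= a <= 22; b must have the parity of D, and c = (b^2 - D)/(4a) must be an integer >= a.
Enumerate a = 1..22, b in [-a, a]:
  a=1: (1, 1, 374)  [1]
  a=2: (2, -1, 187), (2, 1, 187)  [2]
  a=3: none
  a=4: (4, -3, 94), (4, 3, 94)  [2]
  a=5: (5, 5, 76)  [1]
  a=6..7: none
  a=8: (8, -3, 47), (8, 3, 47)  [2]
  a=9: none
  a=10: (10, -5, 38), (10, 5, 38)  [2]
  a=11: (11, -1, 34), (11, 1, 34)  [2]
  a=12: none
  a=13: (13, 13, 32)  [1]
  a=14..15: none
  a=16: (16, -13, 26), (16, 13, 26)  [2]
  a=17: (17, -1, 22), (17, 1, 22)  [2]
  a=18: none
  a=19: (19, -5, 20), (19, 5, 20)  [2]
  a=20..21: none
  a=22: (22, 21, 22)  [1]
Total reduced forms: 1 + 2 + 2 + 1 + 2 + 2 + 2 + 1 + 2 + 2 + 2 + 1 = 20
h = 20

20


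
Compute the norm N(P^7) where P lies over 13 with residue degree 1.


N(P^a) = p^(a*f)
= 13^(7*1)
= 13^7
= 62748517

62748517


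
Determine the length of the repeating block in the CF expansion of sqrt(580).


Run the CF algorithm for sqrt(580).
a_0 = floor(sqrt(580)) = 24; set m_0=0, q_0=1.
Recurrence: m' = q*a - m,  q' = (d - m'^2)/q,  a' = floor((a_0 + m')/q').
  step 1: m=24, q=4, a=12
  step 2: m=24, q=1, a=48
a_2 = 2*a_0 = 48, so the period closes here.
sqrt(580) = [24; 12, 48]
Period length = 2

2


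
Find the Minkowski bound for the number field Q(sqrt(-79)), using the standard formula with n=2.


d = -79, d mod 4 = 1, so disc(K) = d = -79; |disc(K)| = 79
Imaginary quadratic field, so n = 2, s = r2 = 1, r1 = 0
M = (n!/n^n) * (4/pi)^s * sqrt(|disc(K)|) = (2!/2^2) * (4/pi)^1 * sqrt(79)
= 0.5 * 1.273240 * 8.888194
= 5.6584

5.6584


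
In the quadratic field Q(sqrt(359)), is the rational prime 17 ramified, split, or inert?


K = Q(sqrt(359)). Since d mod 4 = 3, disc(K) = 1436.
Check p | disc: 1436 mod 17 = 8.
p does not divide disc. Compute Legendre symbol (d/p):
2^((17-1)/2) mod 17 = 1
(d/p) = 1, so p splits: (p) = P*P' with e=1, f=1, g=2.
Therefore p is split.

split


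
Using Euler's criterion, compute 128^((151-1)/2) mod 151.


p = 151 is prime and the exponent is (p-1)/2 = 75, so by Euler's criterion 128^75 = (128/151) = +1 or -1 mod 151.
Compute by square-and-multiply:
  75 = 64 + 8 + 2 + 1 (binary 1001011)
  Repeated squaring mod 151: 128^1 = 128, 128^2 = 76, 128^4 = 38, 128^8 = 85, 128^16 = 128, 128^32 = 76, 128^64 = 38
  128^75 = 128^64 * 128^8 * 128^2 * 128^1 = 38 * 85 * 76 * 128 mod 151
    38 * 85 = 3230 = 59 mod 151
    59 * 76 = 4484 = 105 mod 151
    105 * 128 = 13440 = 1 mod 151
  128^75 = 1 mod 151
Result 1: 128 is a quadratic residue mod 151.
128^75 mod 151 = 1

1


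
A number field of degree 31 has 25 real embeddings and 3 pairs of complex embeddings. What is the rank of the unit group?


By Dirichlet's unit theorem:
rank = r1 + r2 - 1
= 25 + 3 - 1
= 27

27


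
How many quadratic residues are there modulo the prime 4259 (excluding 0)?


For prime p, the number of non-zero quadratic residues is (p-1)/2.
= (4259-1)/2
= 2129

2129


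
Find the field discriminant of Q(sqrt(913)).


For K = Q(sqrt(d)) with d squarefree: disc(K) = d if d = 1 mod 4, and disc(K) = 4d if d = 2 or 3 mod 4.
Here d = 913, and d mod 4 = 1.
d = 1 mod 4 (O_K = Z[(1+sqrt(d))/2]), so disc(K) = d = 913

913


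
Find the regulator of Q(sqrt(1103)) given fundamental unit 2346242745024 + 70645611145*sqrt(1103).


epsilon = 2346242745024 + 70645611145*sqrt(1103)
= 4.6925e+12
R = ln(4.6925e+12)
= 29.1770

29.1770


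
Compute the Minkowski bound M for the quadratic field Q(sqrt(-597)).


d = -597, d mod 4 = 3, so disc(K) = 4d = -2388; |disc(K)| = 2388
Imaginary quadratic field, so n = 2, s = r2 = 1, r1 = 0
M = (n!/n^n) * (4/pi)^s * sqrt(|disc(K)|) = (2!/2^2) * (4/pi)^1 * sqrt(2388)
= 0.5 * 1.273240 * 48.867167
= 31.1098

31.1098


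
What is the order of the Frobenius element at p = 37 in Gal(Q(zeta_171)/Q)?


The Frobenius at p in Gal(Q(zeta_n)/Q) = (Z/nZ)* is the class of p, so its order is ord_171(37), the smallest k >= 1 with 37^k = 1 mod 171.
n = 171 = 3^2 * 19, phi(171) = 108; the order divides phi(n).
Divisors of 108: 1, 2, 3, 4, 6, 9, 12, 18, 27, 36, 54, 108
Repeated squaring mod 171: 37^1 = 37, 37^2 = 1, 37^4 = 1, 37^8 = 1, 37^16 = 1, 37^32 = 1, 37^64 = 1
Test divisors in increasing order:
  k=1: 37^1 = 37 mod 171
  k=2: 37^2 = 1 mod 171  <- first divisor giving 1
Order = 2

2


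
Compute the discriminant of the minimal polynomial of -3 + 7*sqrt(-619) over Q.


The element -3 + 7*sqrt(-619) has minimal polynomial:
x^2 + 6*x + 30340
Discriminant = (6)^2 - 4*(30340)
= 36 - 121360
= -121324

-121324


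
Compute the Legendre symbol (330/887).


p = 887 is prime, so compute (330/887) with the reciprocity algorithm (Jacobi-symbol steps: pull out 2s via (2/n), flip via reciprocity, reduce):
  pull out 2: (2/887) = +1  (since 887 mod 8 = 7)
  reciprocity: (165/887) -> +(887/165)
  reduce: (62/165)
  pull out 2: (2/165) = -1  (since 165 mod 8 = 5)
  reciprocity: (31/165) -> +(165/31)
  reduce: (10/31)
  pull out 2: (2/31) = +1  (since 31 mod 8 = 7)
  reciprocity: (5/31) -> +(31/5)
  reduce: (1/5)
  (1/5) = 1
Product of signs = -1
(330/887) = -1

-1


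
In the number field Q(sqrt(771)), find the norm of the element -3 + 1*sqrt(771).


N(a + b*sqrt(d)) = a^2 - d*b^2
= (-3)^2 - (771)*(1)^2
= 9 - 771
= -762

-762


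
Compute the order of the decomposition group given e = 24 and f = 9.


|D_P| = e * f
= 24 * 9
= 216

216


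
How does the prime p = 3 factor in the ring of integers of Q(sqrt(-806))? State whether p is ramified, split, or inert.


K = Q(sqrt(-806)). Since d mod 4 = 2, disc(K) = -3224.
Check p | disc: -3224 mod 3 = 1.
p does not divide disc. Compute Legendre symbol (d/p):
1^((3-1)/2) mod 3 = 1
(d/p) = 1, so p splits: (p) = P*P' with e=1, f=1, g=2.
Therefore p is split.

split


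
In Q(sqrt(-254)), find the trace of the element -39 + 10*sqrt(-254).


Tr(a + b*sqrt(d)) = (a + b*sqrt(d)) + (a - b*sqrt(d)) = 2a
= 2 * (-39)
= -78

-78


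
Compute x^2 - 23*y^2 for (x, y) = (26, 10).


x^2 - d*y^2
= 26^2 - 23*10^2
= 676 - 2300
= -1624

-1624


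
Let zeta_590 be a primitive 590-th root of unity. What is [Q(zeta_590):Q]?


The degree equals Euler's totient phi(590).
590 = 2 * 5 * 59
phi(590) = 232

232


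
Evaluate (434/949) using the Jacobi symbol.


Compute (434/949) via quadratic reciprocity:
  pull out 2: (2/949) = -1  (since 949 mod 8 = 5)
  reciprocity: (217/949) -> +(949/217)
  reduce: (81/217)
  reciprocity: (81/217) -> +(217/81)
  reduce: (55/81)
  reciprocity: (55/81) -> +(81/55)
  reduce: (26/55)
  pull out 2: (2/55) = +1  (since 55 mod 8 = 7)
  reciprocity: (13/55) -> +(55/13)
  reduce: (3/13)
  reciprocity: (3/13) -> +(13/3)
  reduce: (1/3)
  (1/3) = 1
Product of signs = -1

-1


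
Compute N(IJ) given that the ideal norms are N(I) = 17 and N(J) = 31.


N(IJ) = N(I) * N(J)
= 17 * 31
= 527

527


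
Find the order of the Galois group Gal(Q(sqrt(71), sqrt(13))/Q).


The 2 square roots of distinct primes are multiplicatively independent over Q,
so [K:Q] = 2^2 and Gal(K/Q) is isomorphic to (Z/2Z)^2.
|Gal| = 2^2 = 4

4


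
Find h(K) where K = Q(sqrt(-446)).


K = Q(sqrt(-446)). d mod 4 = 2, so D = disc(K) = 4d = -1784
h(K) equals the number of primitive reduced positive-definite forms (a, b, c) = a*x^2 + b*x*y + c*y^2 with b^2 - 4ac = D,
where reduced means |b| <= a <= c, with b >= 0 whenever |b| = a or a = c, and primitive means gcd(a, b, c) = 1.
Reduced forces 3a^2 <= |D| = 1784, so 1 <= a <= 24; b must have the parity of D, and c = (b^2 - D)/(4a) must be an integer >= a.
Enumerate a = 1..24, b in [-a, a]:
  a=1: (1, 0, 446)  [1]
  a=2: (2, 0, 223)  [1]
  a=3: (3, -2, 149), (3, 2, 149)  [2]
  a=4: none
  a=5: (5, -4, 90), (5, 4, 90)  [2]
  a=6: (6, -4, 75), (6, 4, 75)  [2]
  a=7: (7, -6, 65), (7, 6, 65)  [2]
  a=8: none
  a=9: (9, -4, 50), (9, 4, 50)  [2]
  a=10: (10, -4, 45), (10, 4, 45)  [2]
  a=11: (11, -8, 42), (11, 8, 42)  [2]
  a=12: none
  a=13: (13, -6, 35), (13, 6, 35)  [2]
  a=14: (14, -8, 33), (14, 8, 33)  [2]
  a=15: (15, -14, 33), (15, -4, 30), (15, 4, 30), (15, 14, 33)  [4]
  a=16: none
  a=17: (17, -16, 30), (17, 16, 30)  [2]
  a=18: (18, -4, 25), (18, 4, 25)  [2]
  a=19..20: none
  a=21: (21, -20, 26), (21, -8, 22), (21, 8, 22), (21, 20, 26)  [4]
  a=22..24: none
Total reduced forms: 1 + 1 + 2 + 2 + 2 + 2 + 2 + 2 + 2 + 2 + 2 + 4 + 2 + 2 + 4 = 32
h = 32

32


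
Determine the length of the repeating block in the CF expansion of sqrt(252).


Run the CF algorithm for sqrt(252).
a_0 = floor(sqrt(252)) = 15; set m_0=0, q_0=1.
Recurrence: m' = q*a - m,  q' = (d - m'^2)/q,  a' = floor((a_0 + m')/q').
  step 1: m=15, q=27, a=1
  step 2: m=12, q=4, a=6
  step 3: m=12, q=27, a=1
  step 4: m=15, q=1, a=30
a_4 = 2*a_0 = 30, so the period closes here.
sqrt(252) = [15; 1, 6, 1, 30]
Period length = 4

4


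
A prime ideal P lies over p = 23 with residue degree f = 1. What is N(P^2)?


N(P^a) = p^(a*f)
= 23^(2*1)
= 23^2
= 529

529


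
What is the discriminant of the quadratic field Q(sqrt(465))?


For K = Q(sqrt(d)) with d squarefree: disc(K) = d if d = 1 mod 4, and disc(K) = 4d if d = 2 or 3 mod 4.
Here d = 465, and d mod 4 = 1.
d = 1 mod 4 (O_K = Z[(1+sqrt(d))/2]), so disc(K) = d = 465

465


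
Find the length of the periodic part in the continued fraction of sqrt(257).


Run the CF algorithm for sqrt(257).
a_0 = floor(sqrt(257)) = 16; set m_0=0, q_0=1.
Recurrence: m' = q*a - m,  q' = (d - m'^2)/q,  a' = floor((a_0 + m')/q').
  step 1: m=16, q=1, a=32
a_1 = 2*a_0 = 32, so the period closes here.
sqrt(257) = [16; 32]
Period length = 1

1


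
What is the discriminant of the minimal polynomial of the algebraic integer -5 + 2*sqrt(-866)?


The element -5 + 2*sqrt(-866) has minimal polynomial:
x^2 + 10*x + 3489
Discriminant = (10)^2 - 4*(3489)
= 100 - 13956
= -13856

-13856


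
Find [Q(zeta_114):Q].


The degree equals Euler's totient phi(114).
114 = 2 * 3 * 19
phi(114) = 36

36


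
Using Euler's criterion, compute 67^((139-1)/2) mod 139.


p = 139 is prime and the exponent is (p-1)/2 = 69, so by Euler's criterion 67^69 = (67/139) = +1 or -1 mod 139.
Compute by square-and-multiply:
  69 = 64 + 4 + 1 (binary 1000101)
  Repeated squaring mod 139: 67^1 = 67, 67^2 = 41, 67^4 = 13, 67^8 = 30, 67^16 = 66, 67^32 = 47, 67^64 = 124
  67^69 = 67^64 * 67^4 * 67^1 = 124 * 13 * 67 mod 139
    124 * 13 = 1612 = 83 mod 139
    83 * 67 = 5561 = 1 mod 139
  67^69 = 1 mod 139
Result 1: 67 is a quadratic residue mod 139.
67^69 mod 139 = 1

1


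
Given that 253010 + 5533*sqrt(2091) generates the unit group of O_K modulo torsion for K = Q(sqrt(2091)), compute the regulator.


epsilon = 253010 + 5533*sqrt(2091)
= 506020.0000
R = ln(506020.0000)
= 13.1343

13.1343


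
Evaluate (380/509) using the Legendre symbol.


p = 509 is prime, so compute (380/509) with the reciprocity algorithm (Jacobi-symbol steps: pull out 2s via (2/n), flip via reciprocity, reduce):
  pull out 2: (2/509) = -1  (since 509 mod 8 = 5)
  pull out 2: (2/509) = -1  (since 509 mod 8 = 5)
  reciprocity: (95/509) -> +(509/95)
  reduce: (34/95)
  pull out 2: (2/95) = +1  (since 95 mod 8 = 7)
  reciprocity: (17/95) -> +(95/17)
  reduce: (10/17)
  pull out 2: (2/17) = +1  (since 17 mod 8 = 1)
  reciprocity: (5/17) -> +(17/5)
  reduce: (2/5)
  pull out 2: (2/5) = -1  (since 5 mod 8 = 5)
  (1/5) = 1
Product of signs = -1
(380/509) = -1

-1


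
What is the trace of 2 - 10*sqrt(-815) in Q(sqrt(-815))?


Tr(a + b*sqrt(d)) = (a + b*sqrt(d)) + (a - b*sqrt(d)) = 2a
= 2 * (2)
= 4

4


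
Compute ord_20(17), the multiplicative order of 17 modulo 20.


We want ord_20(17), the smallest k >= 1 with 17^k = 1 mod 20.
n = 20 = 2^2 * 5, phi(20) = 8; the order divides phi(n).
Divisors of 8: 1, 2, 4, 8
Repeated squaring mod 20: 17^1 = 17, 17^2 = 9, 17^4 = 1, 17^8 = 1
Test divisors in increasing order:
  k=1: 17^1 = 17 mod 20
  k=2: 17^2 = 9 mod 20
  k=4: 17^4 = 1 mod 20  <- first divisor giving 1
Order = 4

4


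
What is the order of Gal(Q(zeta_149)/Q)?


|Gal(Q(zeta_149)/Q)| = phi(149)
= 148

148


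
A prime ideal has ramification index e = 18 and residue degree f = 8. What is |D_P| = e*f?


|D_P| = e * f
= 18 * 8
= 144

144


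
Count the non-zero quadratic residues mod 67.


For prime p, the number of non-zero quadratic residues is (p-1)/2.
= (67-1)/2
= 33

33


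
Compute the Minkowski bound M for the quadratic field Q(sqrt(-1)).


d = -1, d mod 4 = 3, so disc(K) = 4d = -4; |disc(K)| = 4
Imaginary quadratic field, so n = 2, s = r2 = 1, r1 = 0
M = (n!/n^n) * (4/pi)^s * sqrt(|disc(K)|) = (2!/2^2) * (4/pi)^1 * sqrt(4)
= 0.5 * 1.273240 * 2.000000
= 1.2732

1.2732


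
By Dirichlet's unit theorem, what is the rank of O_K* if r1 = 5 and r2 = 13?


By Dirichlet's unit theorem:
rank = r1 + r2 - 1
= 5 + 13 - 1
= 17

17


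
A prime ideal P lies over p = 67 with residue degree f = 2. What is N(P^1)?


N(P^a) = p^(a*f)
= 67^(1*2)
= 67^2
= 4489

4489


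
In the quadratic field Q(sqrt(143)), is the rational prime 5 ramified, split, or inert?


K = Q(sqrt(143)). Since d mod 4 = 3, disc(K) = 572.
Check p | disc: 572 mod 5 = 2.
p does not divide disc. Compute Legendre symbol (d/p):
3^((5-1)/2) mod 5 = -1
(d/p) = -1, so p is inert: (p) stays prime with e=1, f=2, g=1.
Therefore p is inert.

inert


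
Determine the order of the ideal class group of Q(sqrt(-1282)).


K = Q(sqrt(-1282)). d mod 4 = 2, so D = disc(K) = 4d = -5128
h(K) equals the number of primitive reduced positive-definite forms (a, b, c) = a*x^2 + b*x*y + c*y^2 with b^2 - 4ac = D,
where reduced means |b| <= a <= c, with b >= 0 whenever |b| = a or a = c, and primitive means gcd(a, b, c) = 1.
Reduced forces 3a^2 <= |D| = 5128, so 1 <= a <= 41; b must have the parity of D, and c = (b^2 - D)/(4a) must be an integer >= a.
Enumerate a = 1..41, b in [-a, a]:
  a=1: (1, 0, 1282)  [1]
  a=2: (2, 0, 641)  [1]
  a=3..10: none
  a=11: (11, -8, 118), (11, 8, 118)  [2]
  a=12..21: none
  a=22: (22, -8, 59), (22, 8, 59)  [2]
  a=23: (23, -22, 61), (23, 22, 61)  [2]
  a=24..28: none
  a=29: (29, -18, 47), (29, 18, 47)  [2]
  a=30: none
  a=31: (31, -24, 46), (31, 24, 46)  [2]
  a=32..41: none
Total reduced forms: 1 + 1 + 2 + 2 + 2 + 2 + 2 = 12
h = 12

12


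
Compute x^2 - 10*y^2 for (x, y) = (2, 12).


x^2 - d*y^2
= 2^2 - 10*12^2
= 4 - 1440
= -1436

-1436


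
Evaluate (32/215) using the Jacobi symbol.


Compute (32/215) via quadratic reciprocity:
  pull out 2: (2/215) = +1  (since 215 mod 8 = 7)
  pull out 2: (2/215) = +1  (since 215 mod 8 = 7)
  pull out 2: (2/215) = +1  (since 215 mod 8 = 7)
  pull out 2: (2/215) = +1  (since 215 mod 8 = 7)
  pull out 2: (2/215) = +1  (since 215 mod 8 = 7)
  (1/215) = 1
Product of signs = 1

1


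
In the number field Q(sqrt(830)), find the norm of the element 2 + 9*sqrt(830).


N(a + b*sqrt(d)) = a^2 - d*b^2
= (2)^2 - (830)*(9)^2
= 4 - 67230
= -67226

-67226


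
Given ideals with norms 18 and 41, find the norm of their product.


N(IJ) = N(I) * N(J)
= 18 * 41
= 738

738


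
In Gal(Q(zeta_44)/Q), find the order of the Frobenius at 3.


The Frobenius at p in Gal(Q(zeta_n)/Q) = (Z/nZ)* is the class of p, so its order is ord_44(3), the smallest k >= 1 with 3^k = 1 mod 44.
n = 44 = 2^2 * 11, phi(44) = 20; the order divides phi(n).
Divisors of 20: 1, 2, 4, 5, 10, 20
Repeated squaring mod 44: 3^1 = 3, 3^2 = 9, 3^4 = 37, 3^8 = 5, 3^16 = 25
Test divisors in increasing order:
  k=1: 3^1 = 3 mod 44
  k=2: 3^2 = 9 mod 44
  k=4: 3^4 = 37 mod 44
  k=5: 3^5 = 37 * 3 = 23 mod 44
  k=10: 3^10 = 5 * 9 = 1 mod 44  <- first divisor giving 1
Order = 10

10


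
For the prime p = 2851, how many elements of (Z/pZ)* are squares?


For prime p, the number of non-zero quadratic residues is (p-1)/2.
= (2851-1)/2
= 1425

1425


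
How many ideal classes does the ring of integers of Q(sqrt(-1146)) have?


K = Q(sqrt(-1146)). d mod 4 = 2, so D = disc(K) = 4d = -4584
h(K) equals the number of primitive reduced positive-definite forms (a, b, c) = a*x^2 + b*x*y + c*y^2 with b^2 - 4ac = D,
where reduced means |b| <= a <= c, with b >= 0 whenever |b| = a or a = c, and primitive means gcd(a, b, c) = 1.
Reduced forces 3a^2 <= |D| = 4584, so 1 <= a <= 39; b must have the parity of D, and c = (b^2 - D)/(4a) must be an integer >= a.
Enumerate a = 1..39, b in [-a, a]:
  a=1: (1, 0, 1146)  [1]
  a=2: (2, 0, 573)  [1]
  a=3: (3, 0, 382)  [1]
  a=4: none
  a=5: (5, -4, 230), (5, 4, 230)  [2]
  a=6: (6, 0, 191)  [1]
  a=7: (7, -6, 165), (7, 6, 165)  [2]
  a=8..9: none
  a=10: (10, -4, 115), (10, 4, 115)  [2]
  a=11: (11, -6, 105), (11, 6, 105)  [2]
  a=12..13: none
  a=14: (14, -8, 83), (14, 8, 83)  [2]
  a=15: (15, -6, 77), (15, 6, 77)  [2]
  a=16..20: none
  a=21: (21, -6, 55), (21, 6, 55)  [2]
  a=22: (22, -16, 55), (22, 16, 55)  [2]
  a=23: (23, -4, 50), (23, 4, 50)  [2]
  a=24: none
  a=25: (25, -4, 46), (25, 4, 46)  [2]
  a=26..29: none
  a=30: (30, -24, 43), (30, 24, 43)  [2]
  a=31: (31, -2, 37), (31, 2, 37)  [2]
  a=32: none
  a=33: (33, -6, 35), (33, 6, 35)  [2]
  a=34: none
  a=35: (35, -34, 41), (35, 34, 41)  [2]
  a=36..39: none
Total reduced forms: 1 + 1 + 1 + 2 + 1 + 2 + 2 + 2 + 2 + 2 + 2 + 2 + 2 + 2 + 2 + 2 + 2 + 2 = 32
h = 32

32


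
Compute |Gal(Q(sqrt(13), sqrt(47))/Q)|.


The 2 square roots of distinct primes are multiplicatively independent over Q,
so [K:Q] = 2^2 and Gal(K/Q) is isomorphic to (Z/2Z)^2.
|Gal| = 2^2 = 4

4


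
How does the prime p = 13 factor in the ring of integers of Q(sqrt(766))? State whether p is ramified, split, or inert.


K = Q(sqrt(766)). Since d mod 4 = 2, disc(K) = 3064.
Check p | disc: 3064 mod 13 = 9.
p does not divide disc. Compute Legendre symbol (d/p):
12^((13-1)/2) mod 13 = 1
(d/p) = 1, so p splits: (p) = P*P' with e=1, f=1, g=2.
Therefore p is split.

split


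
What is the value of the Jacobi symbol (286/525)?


Compute (286/525) via quadratic reciprocity:
  pull out 2: (2/525) = -1  (since 525 mod 8 = 5)
  reciprocity: (143/525) -> +(525/143)
  reduce: (96/143)
  pull out 2: (2/143) = +1  (since 143 mod 8 = 7)
  pull out 2: (2/143) = +1  (since 143 mod 8 = 7)
  pull out 2: (2/143) = +1  (since 143 mod 8 = 7)
  pull out 2: (2/143) = +1  (since 143 mod 8 = 7)
  pull out 2: (2/143) = +1  (since 143 mod 8 = 7)
  reciprocity: (3/143) -> -(143/3)
  reduce: (2/3)
  pull out 2: (2/3) = -1  (since 3 mod 8 = 3)
  (1/3) = 1
Product of signs = -1

-1


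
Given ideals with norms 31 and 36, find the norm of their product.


N(IJ) = N(I) * N(J)
= 31 * 36
= 1116

1116


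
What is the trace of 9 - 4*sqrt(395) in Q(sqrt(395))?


Tr(a + b*sqrt(d)) = (a + b*sqrt(d)) + (a - b*sqrt(d)) = 2a
= 2 * (9)
= 18

18


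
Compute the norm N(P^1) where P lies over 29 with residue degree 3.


N(P^a) = p^(a*f)
= 29^(1*3)
= 29^3
= 24389

24389


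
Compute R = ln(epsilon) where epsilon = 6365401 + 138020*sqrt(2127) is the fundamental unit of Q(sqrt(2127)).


epsilon = 6365401 + 138020*sqrt(2127)
= 1.2731e+07
R = ln(1.2731e+07)
= 16.3595

16.3595


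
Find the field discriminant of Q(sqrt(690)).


For K = Q(sqrt(d)) with d squarefree: disc(K) = d if d = 1 mod 4, and disc(K) = 4d if d = 2 or 3 mod 4.
Here d = 690, and d mod 4 = 2.
d = 2 mod 4, not 1 (O_K = Z[sqrt(d)]), so disc(K) = 4d = 4 * (690) = 2760

2760


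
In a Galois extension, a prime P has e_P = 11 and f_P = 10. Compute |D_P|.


|D_P| = e * f
= 11 * 10
= 110

110


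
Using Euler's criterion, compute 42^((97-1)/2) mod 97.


p = 97 is prime and the exponent is (p-1)/2 = 48, so by Euler's criterion 42^48 = (42/97) = +1 or -1 mod 97.
Compute by square-and-multiply:
  48 = 32 + 16 (binary 110000)
  Repeated squaring mod 97: 42^1 = 42, 42^2 = 18, 42^4 = 33, 42^8 = 22, 42^16 = 96, 42^32 = 1
  42^48 = 42^32 * 42^16 = 1 * 96 mod 97
    1 * 96 = 96 = 96 mod 97
  42^48 = 96 mod 97
Result 96 = p - 1 = -1 mod 97: 42 is a quadratic non-residue mod 97. As a residue in [0, p-1] the value is 96.
42^48 mod 97 = 96

96


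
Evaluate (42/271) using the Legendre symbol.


p = 271 is prime, so compute (42/271) with the reciprocity algorithm (Jacobi-symbol steps: pull out 2s via (2/n), flip via reciprocity, reduce):
  pull out 2: (2/271) = +1  (since 271 mod 8 = 7)
  reciprocity: (21/271) -> +(271/21)
  reduce: (19/21)
  reciprocity: (19/21) -> +(21/19)
  reduce: (2/19)
  pull out 2: (2/19) = -1  (since 19 mod 8 = 3)
  (1/19) = 1
Product of signs = -1
(42/271) = -1

-1


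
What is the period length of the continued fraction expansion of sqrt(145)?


Run the CF algorithm for sqrt(145).
a_0 = floor(sqrt(145)) = 12; set m_0=0, q_0=1.
Recurrence: m' = q*a - m,  q' = (d - m'^2)/q,  a' = floor((a_0 + m')/q').
  step 1: m=12, q=1, a=24
a_1 = 2*a_0 = 24, so the period closes here.
sqrt(145) = [12; 24]
Period length = 1

1


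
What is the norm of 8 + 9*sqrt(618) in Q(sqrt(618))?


N(a + b*sqrt(d)) = a^2 - d*b^2
= (8)^2 - (618)*(9)^2
= 64 - 50058
= -49994

-49994


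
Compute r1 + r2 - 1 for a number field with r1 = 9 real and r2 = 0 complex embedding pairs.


By Dirichlet's unit theorem:
rank = r1 + r2 - 1
= 9 + 0 - 1
= 8

8


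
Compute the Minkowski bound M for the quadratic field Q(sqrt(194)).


d = 194, d mod 4 = 2, so disc(K) = 4d = 776; |disc(K)| = 776
Real quadratic field, so n = 2, s = r2 = 0, r1 = 2
M = (n!/n^n) * (4/pi)^s * sqrt(|disc(K)|) = (2!/2^2) * (4/pi)^0 * sqrt(776)
= 0.5 * 1.000000 * 27.856777
= 13.9284

13.9284


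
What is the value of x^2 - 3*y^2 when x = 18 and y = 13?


x^2 - d*y^2
= 18^2 - 3*13^2
= 324 - 507
= -183

-183


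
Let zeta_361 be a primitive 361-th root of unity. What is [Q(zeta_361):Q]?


The degree equals Euler's totient phi(361).
361 = 19^2
phi(361) = 342

342


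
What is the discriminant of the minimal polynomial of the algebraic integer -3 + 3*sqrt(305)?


The element -3 + 3*sqrt(305) has minimal polynomial:
x^2 + 6*x - 2736
Discriminant = (6)^2 - 4*(-2736)
= 36 + 10944
= 10980

10980


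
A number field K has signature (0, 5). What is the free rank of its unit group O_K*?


By Dirichlet's unit theorem:
rank = r1 + r2 - 1
= 0 + 5 - 1
= 4

4


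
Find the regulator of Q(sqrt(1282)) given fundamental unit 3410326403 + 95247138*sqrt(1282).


epsilon = 3410326403 + 95247138*sqrt(1282)
= 6.8207e+09
R = ln(6.8207e+09)
= 22.6432

22.6432


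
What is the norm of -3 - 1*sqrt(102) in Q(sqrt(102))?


N(a + b*sqrt(d)) = a^2 - d*b^2
= (-3)^2 - (102)*(-1)^2
= 9 - 102
= -93

-93


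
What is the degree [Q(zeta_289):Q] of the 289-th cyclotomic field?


The degree equals Euler's totient phi(289).
289 = 17^2
phi(289) = 272

272


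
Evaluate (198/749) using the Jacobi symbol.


Compute (198/749) via quadratic reciprocity:
  pull out 2: (2/749) = -1  (since 749 mod 8 = 5)
  reciprocity: (99/749) -> +(749/99)
  reduce: (56/99)
  pull out 2: (2/99) = -1  (since 99 mod 8 = 3)
  pull out 2: (2/99) = -1  (since 99 mod 8 = 3)
  pull out 2: (2/99) = -1  (since 99 mod 8 = 3)
  reciprocity: (7/99) -> -(99/7)
  reduce: (1/7)
  (1/7) = 1
Product of signs = -1

-1


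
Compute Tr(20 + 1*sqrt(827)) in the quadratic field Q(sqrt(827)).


Tr(a + b*sqrt(d)) = (a + b*sqrt(d)) + (a - b*sqrt(d)) = 2a
= 2 * (20)
= 40

40


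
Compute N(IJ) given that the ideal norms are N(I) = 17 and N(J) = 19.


N(IJ) = N(I) * N(J)
= 17 * 19
= 323

323


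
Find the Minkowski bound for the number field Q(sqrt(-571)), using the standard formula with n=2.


d = -571, d mod 4 = 1, so disc(K) = d = -571; |disc(K)| = 571
Imaginary quadratic field, so n = 2, s = r2 = 1, r1 = 0
M = (n!/n^n) * (4/pi)^s * sqrt(|disc(K)|) = (2!/2^2) * (4/pi)^1 * sqrt(571)
= 0.5 * 1.273240 * 23.895606
= 15.2124

15.2124


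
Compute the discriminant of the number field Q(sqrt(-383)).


For K = Q(sqrt(d)) with d squarefree: disc(K) = d if d = 1 mod 4, and disc(K) = 4d if d = 2 or 3 mod 4.
Here d = -383, and d mod 4 = 1.
d = 1 mod 4 (O_K = Z[(1+sqrt(d))/2]), so disc(K) = d = -383

-383


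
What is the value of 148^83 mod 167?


p = 167 is prime and the exponent is (p-1)/2 = 83, so by Euler's criterion 148^83 = (148/167) = +1 or -1 mod 167.
Compute by square-and-multiply:
  83 = 64 + 16 + 2 + 1 (binary 1010011)
  Repeated squaring mod 167: 148^1 = 148, 148^2 = 27, 148^4 = 61, 148^8 = 47, 148^16 = 38, 148^32 = 108, 148^64 = 141
  148^83 = 148^64 * 148^16 * 148^2 * 148^1 = 141 * 38 * 27 * 148 mod 167
    141 * 38 = 5358 = 14 mod 167
    14 * 27 = 378 = 44 mod 167
    44 * 148 = 6512 = 166 mod 167
  148^83 = 166 mod 167
Result 166 = p - 1 = -1 mod 167: 148 is a quadratic non-residue mod 167. As a residue in [0, p-1] the value is 166.
148^83 mod 167 = 166

166


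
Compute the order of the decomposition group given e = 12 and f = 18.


|D_P| = e * f
= 12 * 18
= 216

216


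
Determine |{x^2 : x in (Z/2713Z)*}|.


For prime p, the number of non-zero quadratic residues is (p-1)/2.
= (2713-1)/2
= 1356

1356


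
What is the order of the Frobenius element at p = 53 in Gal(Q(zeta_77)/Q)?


The Frobenius at p in Gal(Q(zeta_n)/Q) = (Z/nZ)* is the class of p, so its order is ord_77(53), the smallest k >= 1 with 53^k = 1 mod 77.
n = 77 = 7 * 11, phi(77) = 60; the order divides phi(n).
Divisors of 60: 1, 2, 3, 4, 5, 6, 10, 12, 15, 20, 30, 60
Repeated squaring mod 77: 53^1 = 53, 53^2 = 37, 53^4 = 60, 53^8 = 58, 53^16 = 53, 53^32 = 37
Test divisors in increasing order:
  k=1: 53^1 = 53 mod 77
  k=2: 53^2 = 37 mod 77
  k=3: 53^3 = 37 * 53 = 36 mod 77
  k=4: 53^4 = 60 mod 77
  k=5: 53^5 = 60 * 53 = 23 mod 77
  k=6: 53^6 = 60 * 37 = 64 mod 77
  k=10: 53^10 = 58 * 37 = 67 mod 77
  k=12: 53^12 = 58 * 60 = 15 mod 77
  k=15: 53^15 = 58 * 60 * 37 * 53 = 1 mod 77  <- first divisor giving 1
Order = 15

15


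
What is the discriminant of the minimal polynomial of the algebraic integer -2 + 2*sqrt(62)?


The element -2 + 2*sqrt(62) has minimal polynomial:
x^2 + 4*x - 244
Discriminant = (4)^2 - 4*(-244)
= 16 + 976
= 992

992


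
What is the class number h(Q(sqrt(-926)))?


K = Q(sqrt(-926)). d mod 4 = 2, so D = disc(K) = 4d = -3704
h(K) equals the number of primitive reduced positive-definite forms (a, b, c) = a*x^2 + b*x*y + c*y^2 with b^2 - 4ac = D,
where reduced means |b| <= a <= c, with b >= 0 whenever |b| = a or a = c, and primitive means gcd(a, b, c) = 1.
Reduced forces 3a^2 <= |D| = 3704, so 1 <= a <= 35; b must have the parity of D, and c = (b^2 - D)/(4a) must be an integer >= a.
Enumerate a = 1..35, b in [-a, a]:
  a=1: (1, 0, 926)  [1]
  a=2: (2, 0, 463)  [1]
  a=3: (3, -2, 309), (3, 2, 309)  [2]
  a=4: none
  a=5: (5, -4, 186), (5, 4, 186)  [2]
  a=6: (6, -4, 155), (6, 4, 155)  [2]
  a=7..8: none
  a=9: (9, -2, 103), (9, 2, 103)  [2]
  a=10: (10, -4, 93), (10, 4, 93)  [2]
  a=11: (11, -6, 85), (11, 6, 85)  [2]
  a=12: none
  a=13: (13, -12, 74), (13, 12, 74)  [2]
  a=14: none
  a=15: (15, -14, 65), (15, -4, 62), (15, 4, 62), (15, 14, 65)  [4]
  a=16: none
  a=17: (17, -6, 55), (17, 6, 55)  [2]
  a=18: (18, -16, 55), (18, 16, 55)  [2]
  a=19: (19, -18, 53), (19, 18, 53)  [2]
  a=20..21: none
  a=22: (22, -16, 45), (22, 16, 45)  [2]
  a=23..24: none
  a=25: (25, -14, 39), (25, 14, 39)  [2]
  a=26: (26, -12, 37), (26, 12, 37)  [2]
  a=27: (27, -20, 38), (27, 20, 38)  [2]
  a=28..29: none
  a=30: (30, -16, 33), (30, -4, 31), (30, 4, 31), (30, 16, 33)  [4]
  a=31..32: none
  a=33: (33, -28, 34), (33, 28, 34)  [2]
  a=34..35: none
Total reduced forms: 1 + 1 + 2 + 2 + 2 + 2 + 2 + 2 + 2 + 4 + 2 + 2 + 2 + 2 + 2 + 2 + 2 + 4 + 2 = 40
h = 40

40


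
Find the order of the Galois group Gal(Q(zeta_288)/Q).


|Gal(Q(zeta_288)/Q)| = phi(288)
= 96

96


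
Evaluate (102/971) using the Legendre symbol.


p = 971 is prime, so compute (102/971) with the reciprocity algorithm (Jacobi-symbol steps: pull out 2s via (2/n), flip via reciprocity, reduce):
  pull out 2: (2/971) = -1  (since 971 mod 8 = 3)
  reciprocity: (51/971) -> -(971/51)
  reduce: (2/51)
  pull out 2: (2/51) = -1  (since 51 mod 8 = 3)
  (1/51) = 1
Product of signs = -1
(102/971) = -1

-1


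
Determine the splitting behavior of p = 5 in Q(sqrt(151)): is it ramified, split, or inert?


K = Q(sqrt(151)). Since d mod 4 = 3, disc(K) = 604.
Check p | disc: 604 mod 5 = 4.
p does not divide disc. Compute Legendre symbol (d/p):
1^((5-1)/2) mod 5 = 1
(d/p) = 1, so p splits: (p) = P*P' with e=1, f=1, g=2.
Therefore p is split.

split


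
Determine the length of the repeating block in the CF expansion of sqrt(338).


Run the CF algorithm for sqrt(338).
a_0 = floor(sqrt(338)) = 18; set m_0=0, q_0=1.
Recurrence: m' = q*a - m,  q' = (d - m'^2)/q,  a' = floor((a_0 + m')/q').
  step 1: m=18, q=14, a=2
  step 2: m=10, q=17, a=1
  step 3: m=7, q=17, a=1
  step 4: m=10, q=14, a=2
  step 5: m=18, q=1, a=36
a_5 = 2*a_0 = 36, so the period closes here.
sqrt(338) = [18; 2, 1, 1, 2, 36]
Period length = 5

5


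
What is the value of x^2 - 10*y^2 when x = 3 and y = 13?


x^2 - d*y^2
= 3^2 - 10*13^2
= 9 - 1690
= -1681

-1681


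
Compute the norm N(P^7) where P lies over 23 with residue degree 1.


N(P^a) = p^(a*f)
= 23^(7*1)
= 23^7
= 3404825447

3404825447


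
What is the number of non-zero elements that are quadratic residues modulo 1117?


For prime p, the number of non-zero quadratic residues is (p-1)/2.
= (1117-1)/2
= 558

558


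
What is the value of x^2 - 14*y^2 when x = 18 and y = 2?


x^2 - d*y^2
= 18^2 - 14*2^2
= 324 - 56
= 268

268


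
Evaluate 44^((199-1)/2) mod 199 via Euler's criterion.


p = 199 is prime and the exponent is (p-1)/2 = 99, so by Euler's criterion 44^99 = (44/199) = +1 or -1 mod 199.
Compute by square-and-multiply:
  99 = 64 + 32 + 2 + 1 (binary 1100011)
  Repeated squaring mod 199: 44^1 = 44, 44^2 = 145, 44^4 = 130, 44^8 = 184, 44^16 = 26, 44^32 = 79, 44^64 = 72
  44^99 = 44^64 * 44^32 * 44^2 * 44^1 = 72 * 79 * 145 * 44 mod 199
    72 * 79 = 5688 = 116 mod 199
    116 * 145 = 16820 = 104 mod 199
    104 * 44 = 4576 = 198 mod 199
  44^99 = 198 mod 199
Result 198 = p - 1 = -1 mod 199: 44 is a quadratic non-residue mod 199. As a residue in [0, p-1] the value is 198.
44^99 mod 199 = 198

198


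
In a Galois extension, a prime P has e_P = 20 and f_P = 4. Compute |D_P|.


|D_P| = e * f
= 20 * 4
= 80

80


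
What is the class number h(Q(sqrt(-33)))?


K = Q(sqrt(-33)). d mod 4 = 3, so D = disc(K) = 4d = -132
h(K) equals the number of primitive reduced positive-definite forms (a, b, c) = a*x^2 + b*x*y + c*y^2 with b^2 - 4ac = D,
where reduced means |b| <= a <= c, with b >= 0 whenever |b| = a or a = c, and primitive means gcd(a, b, c) = 1.
Reduced forces 3a^2 <= |D| = 132, so 1 <= a <= 6; b must have the parity of D, and c = (b^2 - D)/(4a) must be an integer >= a.
Enumerate a = 1..6, b in [-a, a]:
  a=1: (1, 0, 33)  [1]
  a=2: (2, 2, 17)  [1]
  a=3: (3, 0, 11)  [1]
  a=4..5: none
  a=6: (6, 6, 7)  [1]
Total reduced forms: 1 + 1 + 1 + 1 = 4
h = 4

4


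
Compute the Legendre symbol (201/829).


p = 829 is prime, so compute (201/829) with the reciprocity algorithm (Jacobi-symbol steps: pull out 2s via (2/n), flip via reciprocity, reduce):
  reciprocity: (201/829) -> +(829/201)
  reduce: (25/201)
  reciprocity: (25/201) -> +(201/25)
  reduce: (1/25)
  (1/25) = 1
Product of signs = 1
(201/829) = 1

1
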